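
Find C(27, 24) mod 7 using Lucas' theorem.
6

Using Lucas' theorem:
Write n=27 and k=24 in base 7:
n in base 7: [3, 6]
k in base 7: [3, 3]
C(27,24) mod 7 = ∏ C(n_i, k_i) mod 7
Digit binomials (mod 7): C(3,3) = 1; C(6,3) = 20 ≡ 6
Product: 1 × 6 = 6 ≡ 6 (mod 7)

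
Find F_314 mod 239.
209

Matrix identity: Q^n = [[F_(n+1), F_n], [F_n, F_(n-1)]] with Q = [[1,1],[1,0]].
n = 314 = 100111010₂. Square-and-multiply, entries mod 239:
Q^1 = [[1,1],[1,0]]
Q^2 = (Q^1)² = [[2,1],[1,1]]
Q^4 = (Q^2)² = [[5,3],[3,2]]
Q^9 = (Q^4)²·Q = [[55,34],[34,21]]
Q^19 = (Q^9)²·Q = [[73,118],[118,194]]
Q^39 = (Q^19)²·Q = [[91,133],[133,197]]
Q^78 = (Q^39)² = [[158,64],[64,94]]
Q^157 = (Q^78)²·Q = [[17,141],[141,115]]
Q^314 = (Q^157)² = [[94,209],[209,124]]
F_314 mod 239 = Q^314[0][1] = 209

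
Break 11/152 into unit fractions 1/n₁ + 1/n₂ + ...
1/14 + 1/1064

Greedy algorithm:
11/152: ceiling(152/11) = 14, use 1/14
1/1064: ceiling(1064/1) = 1064, use 1/1064
Result: 11/152 = 1/14 + 1/1064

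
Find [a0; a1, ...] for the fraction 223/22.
[10; 7, 3]

Euclidean algorithm steps:
223 = 10 × 22 + 3
22 = 7 × 3 + 1
3 = 3 × 1 + 0
Continued fraction: [10; 7, 3]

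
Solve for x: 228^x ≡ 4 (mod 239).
152

Baby-step giant-step with step n = ⌈√239⌉ = 16.
Baby steps 228^j mod 239 (j:value) for j=0..15: 0:1, 1:228, 2:121, 3:103, 4:62, 5:35, 6:93, 7:172, 8:20, 9:19, 10:30, 11:148, 12:45, 13:222, 14:187, 15:94.
Giant-step multiplier: 228^(-16) ≡ 228^(238-16) = 228^222 ≡ 144 (mod 239).
Giant steps γ_i = 4·144^i mod 239: γ_0=4, γ_1=98, γ_2=11, γ_3=150, γ_4=90, γ_5=54, γ_6=128, γ_7=29, γ_8=113, γ_9=20 (in table at j=8).
x = i·n + j = 9·16 + 8 = 152.
Check: 228^152 ≡ 4 (mod 239).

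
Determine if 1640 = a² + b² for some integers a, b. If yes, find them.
14² + 38² (a=14, b=38)

Factorization: 1640 = 2^3 × 5 × 41
By Fermat: n is sum of two squares iff every prime p ≡ 3 (mod 4) appears to even power.
All primes ≡ 3 (mod 4) appear to even power.
Search a = 0, 1, 2, … for 1640 - a² a perfect square: first hit at a = 14: 1640 - 196 = 1444 = 38².
1640 = 14² + 38² = 196 + 1444 ✓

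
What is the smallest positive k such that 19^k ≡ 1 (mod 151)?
5

151 is prime, so ord(19) divides φ(151) = 150.
Divisors of 150: 1, 2, 3, 5, 6, 10, 15, 25, 30, 50, 75, 150.
Repeated squaring: 19^1 ≡ 19, 19^2 ≡ 59, 19^4 ≡ 8, 19^8 ≡ 64, 19^16 ≡ 19, 19^32 ≡ 59, 19^64 ≡ 8, 19^128 ≡ 64 (mod 151).
Test 19^d mod 151 for each divisor d in increasing order:
19^1 ≡ 19
19^2 ≡ 59
19^3 = 19^2·19^1 ≡ 64
19^5 = 19^4·19^1 ≡ 1  ← first divisor giving 1
The order is 5.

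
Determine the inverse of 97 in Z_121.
5

gcd(97, 121) = 1, so the inverse exists.
Extended Euclidean algorithm on (121, 97):
121 = 1 × 97 + 24  ⟹  24 = (1)·121 + (-1)·97
97 = 4 × 24 + 1  ⟹  1 = (-4)·121 + (5)·97
So (5)·97 ≡ 1 (mod 121), i.e. 97^(-1) ≡ 5 (mod 121).
Check: 97 × 5 = 485 ≡ 1 (mod 121)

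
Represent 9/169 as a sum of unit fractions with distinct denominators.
1/19 + 1/1606 + 1/5156866

Greedy algorithm:
9/169: ceiling(169/9) = 19, use 1/19
2/3211: ceiling(3211/2) = 1606, use 1/1606
1/5156866: ceiling(5156866/1) = 5156866, use 1/5156866
Result: 9/169 = 1/19 + 1/1606 + 1/5156866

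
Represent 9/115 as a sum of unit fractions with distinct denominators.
1/13 + 1/748 + 1/1118260

Greedy algorithm:
9/115: ceiling(115/9) = 13, use 1/13
2/1495: ceiling(1495/2) = 748, use 1/748
1/1118260: ceiling(1118260/1) = 1118260, use 1/1118260
Result: 9/115 = 1/13 + 1/748 + 1/1118260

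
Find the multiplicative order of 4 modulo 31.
5

31 is prime, so ord(4) divides φ(31) = 30.
Divisors of 30: 1, 2, 3, 5, 6, 10, 15, 30.
Repeated squaring: 4^1 ≡ 4, 4^2 ≡ 16, 4^4 ≡ 8, 4^8 ≡ 2, 4^16 ≡ 4 (mod 31).
Test 4^d mod 31 for each divisor d in increasing order:
4^1 ≡ 4
4^2 ≡ 16
4^3 = 4^2·4^1 ≡ 2
4^5 = 4^4·4^1 ≡ 1  ← first divisor giving 1
The order is 5.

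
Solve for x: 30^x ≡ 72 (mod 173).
83

Baby-step giant-step with step n = ⌈√173⌉ = 14.
Baby steps 30^j mod 173 (j:value) for j=0..13: 0:1, 1:30, 2:35, 3:12, 4:14, 5:74, 6:144, 7:168, 8:23, 9:171, 10:113, 11:103, 12:149, 13:145.
Giant-step multiplier: 30^(-14) ≡ 30^(172-14) = 30^158 ≡ 90 (mod 173).
Giant steps γ_i = 72·90^i mod 173: γ_0=72, γ_1=79, γ_2=17, γ_3=146, γ_4=165, γ_5=145 (in table at j=13).
x = i·n + j = 5·14 + 13 = 83.
Check: 30^83 ≡ 72 (mod 173).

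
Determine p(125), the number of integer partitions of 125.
3163127352

p(n) counts ways to write n as a sum of positive integers (order ignored).
Euler's pentagonal recurrence: p(k) = p(k-1) + p(k-2) - p(k-5) - p(k-7) + p(k-12) + p(k-15) - ... (offsets j(3j∓1)/2, signs ++--, p(0)=1, p(<0)=0).
DP table for k = 0..124: p(0)=1, p(1)=1, p(2)=2, p(3)=3, p(4)=5, p(5)=7, p(6)=11, p(7)=15, p(8)=22, p(9)=30, p(10)=42, p(11)=56, p(12)=77, p(13)=101, p(14)=135, p(15)=176, p(16)=231, p(17)=297, p(18)=385, p(19)=490, p(20)=627, p(21)=792, p(22)=1002, p(23)=1255, p(24)=1575, p(25)=1958, p(26)=2436, p(27)=3010, p(28)=3718, p(29)=4565, p(30)=5604, p(31)=6842, p(32)=8349, p(33)=10143, p(34)=12310, p(35)=14883, p(36)=17977, p(37)=21637, p(38)=26015, p(39)=31185, p(40)=37338, p(41)=44583, p(42)=53174, p(43)=63261, p(44)=75175, p(45)=89134, p(46)=105558, p(47)=124754, p(48)=147273, p(49)=173525, p(50)=204226, p(51)=239943, p(52)=281589, p(53)=329931, p(54)=386155, p(55)=451276, p(56)=526823, p(57)=614154, p(58)=715220, p(59)=831820, p(60)=966467, p(61)=1121505, p(62)=1300156, p(63)=1505499, p(64)=1741630, p(65)=2012558, p(66)=2323520, p(67)=2679689, p(68)=3087735, p(69)=3554345, p(70)=4087968, p(71)=4697205, p(72)=5392783, p(73)=6185689, p(74)=7089500, p(75)=8118264, p(76)=9289091, p(77)=10619863, p(78)=12132164, p(79)=13848650, p(80)=15796476, p(81)=18004327, p(82)=20506255, p(83)=23338469, p(84)=26543660, p(85)=30167357, p(86)=34262962, p(87)=38887673, p(88)=44108109, p(89)=49995925, p(90)=56634173, p(91)=64112359, p(92)=72533807, p(93)=82010177, p(94)=92669720, p(95)=104651419, p(96)=118114304, p(97)=133230930, p(98)=150198136, p(99)=169229875, p(100)=190569292, p(101)=214481126, p(102)=241265379, p(103)=271248950, p(104)=304801365, p(105)=342325709, p(106)=384276336, p(107)=431149389, p(108)=483502844, p(109)=541946240, p(110)=607163746, p(111)=679903203, p(112)=761002156, p(113)=851376628, p(114)=952050665, p(115)=1064144451, p(116)=1188908248, p(117)=1327710076, p(118)=1482074143, p(119)=1653668665, p(120)=1844349560, p(121)=2056148051, p(122)=2291320912, p(123)=2552338241, p(124)=2841940500.
Final step: p(125) = p(124) + p(123) - p(120) - p(118) + p(113) + p(110) - p(103) - p(99) + p(90) + p(85) - p(74) - p(68) + p(55) + p(48) - p(33) - p(25) + p(8)
= 2841940500 + 2552338241 - 1844349560 - 1482074143 + 851376628 + 607163746 - 271248950 - 169229875 + 56634173 + 30167357 - 7089500 - 3087735 + 451276 + 147273 - 10143 - 1958 + 22
= 3163127352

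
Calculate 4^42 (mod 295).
81

Repeated squaring. Binary of 42 = 101010.
4^1 ≡ 4 (mod 295); 4^2 ≡ 16 (mod 295); 4^4 ≡ 256 (mod 295); 4^8 ≡ 46 (mod 295); 4^16 ≡ 51 (mod 295); 4^32 ≡ 241 (mod 295)
4^42 = 4^2 × 4^8 × 4^32 ≡ 81 (mod 295)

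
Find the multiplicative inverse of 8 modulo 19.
12

gcd(8, 19) = 1, so the inverse exists.
Extended Euclidean algorithm on (19, 8):
19 = 2 × 8 + 3  ⟹  3 = (1)·19 + (-2)·8
8 = 2 × 3 + 2  ⟹  2 = (-2)·19 + (5)·8
3 = 1 × 2 + 1  ⟹  1 = (3)·19 + (-7)·8
So (-7)·8 ≡ 1 (mod 19), i.e. 8^(-1) ≡ -7 ≡ 12 (mod 19).
Check: 8 × 12 = 96 ≡ 1 (mod 19)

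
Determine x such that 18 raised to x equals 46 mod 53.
16

Baby-step giant-step with step n = ⌈√53⌉ = 8.
Baby steps 18^j mod 53 (j:value) for j=0..7: 0:1, 1:18, 2:6, 3:2, 4:36, 5:12, 6:4, 7:19.
Giant-step multiplier: 18^(-8) ≡ 18^(52-8) = 18^44 ≡ 42 (mod 53).
Giant steps γ_i = 46·42^i mod 53: γ_0=46, γ_1=24, γ_2=1 (in table at j=0).
x = i·n + j = 2·8 + 0 = 16.
Check: 18^16 ≡ 46 (mod 53).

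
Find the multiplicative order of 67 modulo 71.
70

71 is prime, so ord(67) divides φ(71) = 70.
Divisors of 70: 1, 2, 5, 7, 10, 14, 35, 70.
Repeated squaring: 67^1 ≡ 67, 67^2 ≡ 16, 67^4 ≡ 43, 67^8 ≡ 3, 67^16 ≡ 9, 67^32 ≡ 10, 67^64 ≡ 29 (mod 71).
Test 67^d mod 71 for each divisor d in increasing order:
67^1 ≡ 67
67^2 ≡ 16
67^5 = 67^4·67^1 ≡ 41
67^7 = 67^4·67^2·67^1 ≡ 17
67^10 = 67^8·67^2 ≡ 48
67^14 = 67^8·67^4·67^2 ≡ 5
67^35 = 67^32·67^2·67^1 ≡ 70
67^70 = 67^64·67^4·67^2 ≡ 1  ← first divisor giving 1
The order is 70.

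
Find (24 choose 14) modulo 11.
0

Using Lucas' theorem:
Write n=24 and k=14 in base 11:
n in base 11: [2, 2]
k in base 11: [1, 3]
C(24,14) mod 11 = ∏ C(n_i, k_i) mod 11
Digit binomials (mod 11): C(2,1) = 2; C(2,3) = 0 (k_i > n_i)
Product: 2 × 0 = 0 ≡ 0 (mod 11)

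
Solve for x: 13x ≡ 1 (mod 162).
25

gcd(13, 162) = 1, so the inverse exists.
Extended Euclidean algorithm on (162, 13):
162 = 12 × 13 + 6  ⟹  6 = (1)·162 + (-12)·13
13 = 2 × 6 + 1  ⟹  1 = (-2)·162 + (25)·13
So (25)·13 ≡ 1 (mod 162), i.e. 13^(-1) ≡ 25 (mod 162).
Check: 13 × 25 = 325 ≡ 1 (mod 162)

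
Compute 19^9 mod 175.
104

Repeated squaring. Binary of 9 = 1001.
19^1 ≡ 19 (mod 175); 19^2 ≡ 11 (mod 175); 19^4 ≡ 121 (mod 175); 19^8 ≡ 116 (mod 175)
19^9 = 19^1 × 19^8 ≡ 104 (mod 175)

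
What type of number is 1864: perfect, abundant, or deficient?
deficient

Proper divisors of 1864: sum = 1 + 2 + 4 + 8 + 233 + 466 + 932 = 1646
Since 1646 < 1864, 1864 is deficient.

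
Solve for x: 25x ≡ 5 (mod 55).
x ≡ 9 (mod 11)

gcd(25, 55) = 5, which divides 5, so solutions exist.
Divide through by 5: 5x ≡ 1 (mod 11).
Find 5^(-1) mod 11 by the extended Euclidean algorithm:
11 = 2 × 5 + 1  ⟹  1 = (1)·11 + (-2)·5
So (-2)·5 ≡ 1 (mod 11), i.e. 5^(-1) ≡ -2 ≡ 9 (mod 11).
x ≡ 9 × 1 = 9 ≡ 9 (mod 11).
Check: 25 × 9 = 225 ≡ 5 (mod 55).
x ≡ 9 (mod 11), giving 5 solutions mod 55.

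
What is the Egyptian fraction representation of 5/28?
1/6 + 1/84

Greedy algorithm:
5/28: ceiling(28/5) = 6, use 1/6
1/84: ceiling(84/1) = 84, use 1/84
Result: 5/28 = 1/6 + 1/84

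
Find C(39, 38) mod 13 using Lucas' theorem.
0

Using Lucas' theorem:
Write n=39 and k=38 in base 13:
n in base 13: [3, 0]
k in base 13: [2, 12]
C(39,38) mod 13 = ∏ C(n_i, k_i) mod 13
Digit binomials (mod 13): C(3,2) = 3; C(0,12) = 0 (k_i > n_i)
Product: 3 × 0 = 0 ≡ 0 (mod 13)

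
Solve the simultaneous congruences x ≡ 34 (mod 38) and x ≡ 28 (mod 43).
1060

Using Chinese Remainder Theorem:
M = 38 × 43 = 1634
M1 = 43, M2 = 38
y1 = 43^(-1) mod 38 = 23
y2 = 38^(-1) mod 43 = 17
x = (34×43×23 + 28×38×17) mod 1634 = 1060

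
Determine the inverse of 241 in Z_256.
17

gcd(241, 256) = 1, so the inverse exists.
Extended Euclidean algorithm on (256, 241):
256 = 1 × 241 + 15  ⟹  15 = (1)·256 + (-1)·241
241 = 16 × 15 + 1  ⟹  1 = (-16)·256 + (17)·241
So (17)·241 ≡ 1 (mod 256), i.e. 241^(-1) ≡ 17 (mod 256).
Check: 241 × 17 = 4097 ≡ 1 (mod 256)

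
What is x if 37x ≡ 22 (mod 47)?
x ≡ 26 (mod 47)

gcd(37, 47) = 1, which divides 22, so solutions exist.
Find 37^(-1) mod 47 by the extended Euclidean algorithm:
47 = 1 × 37 + 10  ⟹  10 = (1)·47 + (-1)·37
37 = 3 × 10 + 7  ⟹  7 = (-3)·47 + (4)·37
10 = 1 × 7 + 3  ⟹  3 = (4)·47 + (-5)·37
7 = 2 × 3 + 1  ⟹  1 = (-11)·47 + (14)·37
So (14)·37 ≡ 1 (mod 47), i.e. 37^(-1) ≡ 14 (mod 47).
x ≡ 14 × 22 = 308 ≡ 26 (mod 47).
Check: 37 × 26 = 962 ≡ 22 (mod 47).
Unique solution: x ≡ 26 (mod 47)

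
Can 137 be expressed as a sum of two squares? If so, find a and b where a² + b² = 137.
4² + 11² (a=4, b=11)

Factorization: 137 = 137
By Fermat: n is sum of two squares iff every prime p ≡ 3 (mod 4) appears to even power.
All primes ≡ 3 (mod 4) appear to even power.
Search a = 0, 1, 2, … for 137 - a² a perfect square: first hit at a = 4: 137 - 16 = 121 = 11².
137 = 4² + 11² = 16 + 121 ✓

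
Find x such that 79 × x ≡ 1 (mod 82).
27

gcd(79, 82) = 1, so the inverse exists.
Extended Euclidean algorithm on (82, 79):
82 = 1 × 79 + 3  ⟹  3 = (1)·82 + (-1)·79
79 = 26 × 3 + 1  ⟹  1 = (-26)·82 + (27)·79
So (27)·79 ≡ 1 (mod 82), i.e. 79^(-1) ≡ 27 (mod 82).
Check: 79 × 27 = 2133 ≡ 1 (mod 82)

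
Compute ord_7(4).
3

7 is prime, so ord(4) divides φ(7) = 6.
Divisors of 6: 1, 2, 3, 6.
Repeated squaring: 4^1 ≡ 4, 4^2 ≡ 2, 4^4 ≡ 4 (mod 7).
Test 4^d mod 7 for each divisor d in increasing order:
4^1 ≡ 4
4^2 ≡ 2
4^3 = 4^2·4^1 ≡ 1  ← first divisor giving 1
The order is 3.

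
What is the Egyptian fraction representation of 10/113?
1/12 + 1/194 + 1/131532

Greedy algorithm:
10/113: ceiling(113/10) = 12, use 1/12
7/1356: ceiling(1356/7) = 194, use 1/194
1/131532: ceiling(131532/1) = 131532, use 1/131532
Result: 10/113 = 1/12 + 1/194 + 1/131532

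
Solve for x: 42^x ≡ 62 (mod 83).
43

Baby-step giant-step with step n = ⌈√83⌉ = 10.
Baby steps 42^j mod 83 (j:value) for j=0..9: 0:1, 1:42, 2:21, 3:52, 4:26, 5:13, 6:48, 7:24, 8:12, 9:6.
Giant-step multiplier: 42^(-10) ≡ 42^(82-10) = 42^72 ≡ 28 (mod 83).
Giant steps γ_i = 62·28^i mod 83: γ_0=62, γ_1=76, γ_2=53, γ_3=73, γ_4=52 (in table at j=3).
x = i·n + j = 4·10 + 3 = 43.
Check: 42^43 ≡ 62 (mod 83).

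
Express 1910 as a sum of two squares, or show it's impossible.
Not possible

Factorization: 1910 = 2 × 5 × 191
By Fermat: n is sum of two squares iff every prime p ≡ 3 (mod 4) appears to even power.
Prime(s) ≡ 3 (mod 4) with odd exponent: [(191, 1)]
Therefore 1910 cannot be expressed as a² + b².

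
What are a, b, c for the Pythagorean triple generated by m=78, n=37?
(4715, 5772, 7453)

Euclid's formula: a = m² - n², b = 2mn, c = m² + n²
m = 78, n = 37
a = 78² - 37² = 6084 - 1369 = 4715
b = 2 × 78 × 37 = 5772
c = 78² + 37² = 6084 + 1369 = 7453
Verification: 4715² + 5772² = 22231225 + 33315984 = 55547209 = 7453² ✓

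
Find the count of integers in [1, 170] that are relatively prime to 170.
64

170 = 2 × 5 × 17
φ(n) = n × ∏(1 - 1/p) for each prime p dividing n
φ(170) = 170 × (1 - 1/2) × (1 - 1/5) × (1 - 1/17) = 64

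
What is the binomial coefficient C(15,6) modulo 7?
0

Using Lucas' theorem:
Write n=15 and k=6 in base 7:
n in base 7: [2, 1]
k in base 7: [0, 6]
C(15,6) mod 7 = ∏ C(n_i, k_i) mod 7
Digit binomials (mod 7): C(2,0) = 1; C(1,6) = 0 (k_i > n_i)
Product: 1 × 0 = 0 ≡ 0 (mod 7)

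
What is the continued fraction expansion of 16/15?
[1; 15]

Euclidean algorithm steps:
16 = 1 × 15 + 1
15 = 15 × 1 + 0
Continued fraction: [1; 15]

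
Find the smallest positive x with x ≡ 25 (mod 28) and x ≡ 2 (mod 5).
137

Using Chinese Remainder Theorem:
M = 28 × 5 = 140
M1 = 5, M2 = 28
y1 = 5^(-1) mod 28 = 17
y2 = 28^(-1) mod 5 = 2
x = (25×5×17 + 2×28×2) mod 140 = 137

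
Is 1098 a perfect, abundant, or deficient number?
abundant

Proper divisors of 1098: sum = 1 + 2 + 3 + 6 + 9 + 18 + 61 + 122 + 183 + 366 + 549 = 1320
Since 1320 > 1098, 1098 is abundant.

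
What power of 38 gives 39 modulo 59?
53

Baby-step giant-step with step n = ⌈√59⌉ = 8.
Baby steps 38^j mod 59 (j:value) for j=0..7: 0:1, 1:38, 2:28, 3:2, 4:17, 5:56, 6:4, 7:34.
Giant-step multiplier: 38^(-8) ≡ 38^(58-8) = 38^50 ≡ 49 (mod 59).
Giant steps γ_i = 39·49^i mod 59: γ_0=39, γ_1=23, γ_2=6, γ_3=58, γ_4=10, γ_5=18, γ_6=56 (in table at j=5).
x = i·n + j = 6·8 + 5 = 53.
Check: 38^53 ≡ 39 (mod 59).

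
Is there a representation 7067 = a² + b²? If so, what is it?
Not possible

Factorization: 7067 = 37 × 191
By Fermat: n is sum of two squares iff every prime p ≡ 3 (mod 4) appears to even power.
Prime(s) ≡ 3 (mod 4) with odd exponent: [(191, 1)]
Therefore 7067 cannot be expressed as a² + b².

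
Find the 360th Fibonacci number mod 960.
480

Matrix identity: Q^n = [[F_(n+1), F_n], [F_n, F_(n-1)]] with Q = [[1,1],[1,0]].
n = 360 = 101101000₂. Square-and-multiply, entries mod 960:
Q^1 = [[1,1],[1,0]]
Q^2 = (Q^1)² = [[2,1],[1,1]]
Q^5 = (Q^2)²·Q = [[8,5],[5,3]]
Q^11 = (Q^5)²·Q = [[144,89],[89,55]]
Q^22 = (Q^11)² = [[817,431],[431,386]]
Q^45 = (Q^22)²·Q = [[863,770],[770,93]]
Q^90 = (Q^45)² = [[389,760],[760,589]]
Q^180 = (Q^90)² = [[281,240],[240,41]]
Q^360 = (Q^180)² = [[241,480],[480,721]]
F_360 mod 960 = Q^360[0][1] = 480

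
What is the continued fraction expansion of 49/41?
[1; 5, 8]

Euclidean algorithm steps:
49 = 1 × 41 + 8
41 = 5 × 8 + 1
8 = 8 × 1 + 0
Continued fraction: [1; 5, 8]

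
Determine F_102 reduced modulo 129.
119

Matrix identity: Q^n = [[F_(n+1), F_n], [F_n, F_(n-1)]] with Q = [[1,1],[1,0]].
n = 102 = 1100110₂. Square-and-multiply, entries mod 129:
Q^1 = [[1,1],[1,0]]
Q^3 = (Q^1)²·Q = [[3,2],[2,1]]
Q^6 = (Q^3)² = [[13,8],[8,5]]
Q^12 = (Q^6)² = [[104,15],[15,89]]
Q^25 = (Q^12)²·Q = [[4,76],[76,57]]
Q^51 = (Q^25)²·Q = [[108,116],[116,121]]
Q^102 = (Q^51)² = [[94,119],[119,104]]
F_102 mod 129 = Q^102[0][1] = 119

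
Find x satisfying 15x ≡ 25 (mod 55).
x ≡ 9 (mod 11)

gcd(15, 55) = 5, which divides 25, so solutions exist.
Divide through by 5: 3x ≡ 5 (mod 11).
Find 3^(-1) mod 11 by the extended Euclidean algorithm:
11 = 3 × 3 + 2  ⟹  2 = (1)·11 + (-3)·3
3 = 1 × 2 + 1  ⟹  1 = (-1)·11 + (4)·3
So (4)·3 ≡ 1 (mod 11), i.e. 3^(-1) ≡ 4 (mod 11).
x ≡ 4 × 5 = 20 ≡ 9 (mod 11).
Check: 15 × 9 = 135 ≡ 25 (mod 55).
x ≡ 9 (mod 11), giving 5 solutions mod 55.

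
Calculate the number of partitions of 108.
483502844

p(n) counts ways to write n as a sum of positive integers (order ignored).
Euler's pentagonal recurrence: p(k) = p(k-1) + p(k-2) - p(k-5) - p(k-7) + p(k-12) + p(k-15) - ... (offsets j(3j∓1)/2, signs ++--, p(0)=1, p(<0)=0).
DP table for k = 0..107: p(0)=1, p(1)=1, p(2)=2, p(3)=3, p(4)=5, p(5)=7, p(6)=11, p(7)=15, p(8)=22, p(9)=30, p(10)=42, p(11)=56, p(12)=77, p(13)=101, p(14)=135, p(15)=176, p(16)=231, p(17)=297, p(18)=385, p(19)=490, p(20)=627, p(21)=792, p(22)=1002, p(23)=1255, p(24)=1575, p(25)=1958, p(26)=2436, p(27)=3010, p(28)=3718, p(29)=4565, p(30)=5604, p(31)=6842, p(32)=8349, p(33)=10143, p(34)=12310, p(35)=14883, p(36)=17977, p(37)=21637, p(38)=26015, p(39)=31185, p(40)=37338, p(41)=44583, p(42)=53174, p(43)=63261, p(44)=75175, p(45)=89134, p(46)=105558, p(47)=124754, p(48)=147273, p(49)=173525, p(50)=204226, p(51)=239943, p(52)=281589, p(53)=329931, p(54)=386155, p(55)=451276, p(56)=526823, p(57)=614154, p(58)=715220, p(59)=831820, p(60)=966467, p(61)=1121505, p(62)=1300156, p(63)=1505499, p(64)=1741630, p(65)=2012558, p(66)=2323520, p(67)=2679689, p(68)=3087735, p(69)=3554345, p(70)=4087968, p(71)=4697205, p(72)=5392783, p(73)=6185689, p(74)=7089500, p(75)=8118264, p(76)=9289091, p(77)=10619863, p(78)=12132164, p(79)=13848650, p(80)=15796476, p(81)=18004327, p(82)=20506255, p(83)=23338469, p(84)=26543660, p(85)=30167357, p(86)=34262962, p(87)=38887673, p(88)=44108109, p(89)=49995925, p(90)=56634173, p(91)=64112359, p(92)=72533807, p(93)=82010177, p(94)=92669720, p(95)=104651419, p(96)=118114304, p(97)=133230930, p(98)=150198136, p(99)=169229875, p(100)=190569292, p(101)=214481126, p(102)=241265379, p(103)=271248950, p(104)=304801365, p(105)=342325709, p(106)=384276336, p(107)=431149389.
Final step: p(108) = p(107) + p(106) - p(103) - p(101) + p(96) + p(93) - p(86) - p(82) + p(73) + p(68) - p(57) - p(51) + p(38) + p(31) - p(16) - p(8)
= 431149389 + 384276336 - 271248950 - 214481126 + 118114304 + 82010177 - 34262962 - 20506255 + 6185689 + 3087735 - 614154 - 239943 + 26015 + 6842 - 231 - 22
= 483502844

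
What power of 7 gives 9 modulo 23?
4

Baby-step giant-step with step n = ⌈√23⌉ = 5.
Baby steps 7^j mod 23 (j:value) for j=0..4: 0:1, 1:7, 2:3, 3:21, 4:9.
h = 9 is already in the table at j=4, so x = 4.
Check: 7^4 ≡ 9 (mod 23).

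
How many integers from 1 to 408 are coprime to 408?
128

408 = 2^3 × 3 × 17
φ(n) = n × ∏(1 - 1/p) for each prime p dividing n
φ(408) = 408 × (1 - 1/2) × (1 - 1/3) × (1 - 1/17) = 128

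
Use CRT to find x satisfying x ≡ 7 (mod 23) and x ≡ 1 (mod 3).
7

Using Chinese Remainder Theorem:
M = 23 × 3 = 69
M1 = 3, M2 = 23
y1 = 3^(-1) mod 23 = 8
y2 = 23^(-1) mod 3 = 2
x = (7×3×8 + 1×23×2) mod 69 = 7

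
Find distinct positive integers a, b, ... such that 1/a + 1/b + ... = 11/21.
1/2 + 1/42

Greedy algorithm:
11/21: ceiling(21/11) = 2, use 1/2
1/42: ceiling(42/1) = 42, use 1/42
Result: 11/21 = 1/2 + 1/42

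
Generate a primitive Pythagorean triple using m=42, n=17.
(1475, 1428, 2053)

Euclid's formula: a = m² - n², b = 2mn, c = m² + n²
m = 42, n = 17
a = 42² - 17² = 1764 - 289 = 1475
b = 2 × 42 × 17 = 1428
c = 42² + 17² = 1764 + 289 = 2053
Verification: 1475² + 1428² = 2175625 + 2039184 = 4214809 = 2053² ✓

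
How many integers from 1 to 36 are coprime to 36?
12

36 = 2^2 × 3^2
φ(n) = n × ∏(1 - 1/p) for each prime p dividing n
φ(36) = 36 × (1 - 1/2) × (1 - 1/3) = 12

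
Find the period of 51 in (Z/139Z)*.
69

139 is prime, so ord(51) divides φ(139) = 138.
Divisors of 138: 1, 2, 3, 6, 23, 46, 69, 138.
Repeated squaring: 51^1 ≡ 51, 51^2 ≡ 99, 51^4 ≡ 71, 51^8 ≡ 37, 51^16 ≡ 118, 51^32 ≡ 24, 51^64 ≡ 20, 51^128 ≡ 122 (mod 139).
Test 51^d mod 139 for each divisor d in increasing order:
51^1 ≡ 51
51^2 ≡ 99
51^3 = 51^2·51^1 ≡ 45
51^6 = 51^4·51^2 ≡ 79
51^23 = 51^16·51^4·51^2·51^1 ≡ 42
51^46 = 51^32·51^8·51^4·51^2 ≡ 96
51^69 = 51^64·51^4·51^1 ≡ 1  ← first divisor giving 1
The order is 69.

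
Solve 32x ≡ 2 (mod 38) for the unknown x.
x ≡ 6 (mod 19)

gcd(32, 38) = 2, which divides 2, so solutions exist.
Divide through by 2: 16x ≡ 1 (mod 19).
Find 16^(-1) mod 19 by the extended Euclidean algorithm:
19 = 1 × 16 + 3  ⟹  3 = (1)·19 + (-1)·16
16 = 5 × 3 + 1  ⟹  1 = (-5)·19 + (6)·16
So (6)·16 ≡ 1 (mod 19), i.e. 16^(-1) ≡ 6 (mod 19).
x ≡ 6 × 1 = 6 ≡ 6 (mod 19).
Check: 32 × 6 = 192 ≡ 2 (mod 38).
x ≡ 6 (mod 19), giving 2 solutions mod 38.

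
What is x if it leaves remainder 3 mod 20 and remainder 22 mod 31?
363

Using Chinese Remainder Theorem:
M = 20 × 31 = 620
M1 = 31, M2 = 20
y1 = 31^(-1) mod 20 = 11
y2 = 20^(-1) mod 31 = 14
x = (3×31×11 + 22×20×14) mod 620 = 363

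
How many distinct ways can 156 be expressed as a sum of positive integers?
73232243759

p(n) counts ways to write n as a sum of positive integers (order ignored).
Euler's pentagonal recurrence: p(k) = p(k-1) + p(k-2) - p(k-5) - p(k-7) + p(k-12) + p(k-15) - ... (offsets j(3j∓1)/2, signs ++--, p(0)=1, p(<0)=0).
DP table for k = 0..155: p(0)=1, p(1)=1, p(2)=2, p(3)=3, p(4)=5, p(5)=7, p(6)=11, p(7)=15, p(8)=22, p(9)=30, p(10)=42, p(11)=56, p(12)=77, p(13)=101, p(14)=135, p(15)=176, p(16)=231, p(17)=297, p(18)=385, p(19)=490, p(20)=627, p(21)=792, p(22)=1002, p(23)=1255, p(24)=1575, p(25)=1958, p(26)=2436, p(27)=3010, p(28)=3718, p(29)=4565, p(30)=5604, p(31)=6842, p(32)=8349, p(33)=10143, p(34)=12310, p(35)=14883, p(36)=17977, p(37)=21637, p(38)=26015, p(39)=31185, p(40)=37338, p(41)=44583, p(42)=53174, p(43)=63261, p(44)=75175, p(45)=89134, p(46)=105558, p(47)=124754, p(48)=147273, p(49)=173525, p(50)=204226, p(51)=239943, p(52)=281589, p(53)=329931, p(54)=386155, p(55)=451276, p(56)=526823, p(57)=614154, p(58)=715220, p(59)=831820, p(60)=966467, p(61)=1121505, p(62)=1300156, p(63)=1505499, p(64)=1741630, p(65)=2012558, p(66)=2323520, p(67)=2679689, p(68)=3087735, p(69)=3554345, p(70)=4087968, p(71)=4697205, p(72)=5392783, p(73)=6185689, p(74)=7089500, p(75)=8118264, p(76)=9289091, p(77)=10619863, p(78)=12132164, p(79)=13848650, p(80)=15796476, p(81)=18004327, p(82)=20506255, p(83)=23338469, p(84)=26543660, p(85)=30167357, p(86)=34262962, p(87)=38887673, p(88)=44108109, p(89)=49995925, p(90)=56634173, p(91)=64112359, p(92)=72533807, p(93)=82010177, p(94)=92669720, p(95)=104651419, p(96)=118114304, p(97)=133230930, p(98)=150198136, p(99)=169229875, p(100)=190569292, p(101)=214481126, p(102)=241265379, p(103)=271248950, p(104)=304801365, p(105)=342325709, p(106)=384276336, p(107)=431149389, p(108)=483502844, p(109)=541946240, p(110)=607163746, p(111)=679903203, p(112)=761002156, p(113)=851376628, p(114)=952050665, p(115)=1064144451, p(116)=1188908248, p(117)=1327710076, p(118)=1482074143, p(119)=1653668665, p(120)=1844349560, p(121)=2056148051, p(122)=2291320912, p(123)=2552338241, p(124)=2841940500, p(125)=3163127352, p(126)=3519222692, p(127)=3913864295, p(128)=4351078600, p(129)=4835271870, p(130)=5371315400, p(131)=5964539504, p(132)=6620830889, p(133)=7346629512, p(134)=8149040695, p(135)=9035836076, p(136)=10015581680, p(137)=11097645016, p(138)=12292341831, p(139)=13610949895, p(140)=15065878135, p(141)=16670689208, p(142)=18440293320, p(143)=20390982757, p(144)=22540654445, p(145)=24908858009, p(146)=27517052599, p(147)=30388671978, p(148)=33549419497, p(149)=37027355200, p(150)=40853235313, p(151)=45060624582, p(152)=49686288421, p(153)=54770336324, p(154)=60356673280, p(155)=66493182097.
Final step: p(156) = p(155) + p(154) - p(151) - p(149) + p(144) + p(141) - p(134) - p(130) + p(121) + p(116) - p(105) - p(99) + p(86) + p(79) - p(64) - p(56) + p(39) + p(30) - p(11) - p(1)
= 66493182097 + 60356673280 - 45060624582 - 37027355200 + 22540654445 + 16670689208 - 8149040695 - 5371315400 + 2056148051 + 1188908248 - 342325709 - 169229875 + 34262962 + 13848650 - 1741630 - 526823 + 31185 + 5604 - 56 - 1
= 73232243759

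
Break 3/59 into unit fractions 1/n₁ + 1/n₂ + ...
1/20 + 1/1180

Greedy algorithm:
3/59: ceiling(59/3) = 20, use 1/20
1/1180: ceiling(1180/1) = 1180, use 1/1180
Result: 3/59 = 1/20 + 1/1180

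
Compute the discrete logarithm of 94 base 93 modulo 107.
75

Baby-step giant-step with step n = ⌈√107⌉ = 11.
Baby steps 93^j mod 107 (j:value) for j=0..10: 0:1, 1:93, 2:89, 3:38, 4:3, 5:65, 6:53, 7:7, 8:9, 9:88, 10:52.
Giant-step multiplier: 93^(-11) ≡ 93^(106-11) = 93^95 ≡ 51 (mod 107).
Giant steps γ_i = 94·51^i mod 107: γ_0=94, γ_1=86, γ_2=106, γ_3=56, γ_4=74, γ_5=29, γ_6=88 (in table at j=9).
x = i·n + j = 6·11 + 9 = 75.
Check: 93^75 ≡ 94 (mod 107).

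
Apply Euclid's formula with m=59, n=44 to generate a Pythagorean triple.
(1545, 5192, 5417)

Euclid's formula: a = m² - n², b = 2mn, c = m² + n²
m = 59, n = 44
a = 59² - 44² = 3481 - 1936 = 1545
b = 2 × 59 × 44 = 5192
c = 59² + 44² = 3481 + 1936 = 5417
Verification: 1545² + 5192² = 2387025 + 26956864 = 29343889 = 5417² ✓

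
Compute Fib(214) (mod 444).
215

Matrix identity: Q^n = [[F_(n+1), F_n], [F_n, F_(n-1)]] with Q = [[1,1],[1,0]].
n = 214 = 11010110₂. Square-and-multiply, entries mod 444:
Q^1 = [[1,1],[1,0]]
Q^3 = (Q^1)²·Q = [[3,2],[2,1]]
Q^6 = (Q^3)² = [[13,8],[8,5]]
Q^13 = (Q^6)²·Q = [[377,233],[233,144]]
Q^26 = (Q^13)² = [[170,181],[181,433]]
Q^53 = (Q^26)²·Q = [[308,389],[389,363]]
Q^107 = (Q^53)²·Q = [[156,209],[209,391]]
Q^214 = (Q^107)² = [[85,215],[215,314]]
F_214 mod 444 = Q^214[0][1] = 215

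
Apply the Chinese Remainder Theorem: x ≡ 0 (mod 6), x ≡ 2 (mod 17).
36

Using Chinese Remainder Theorem:
M = 6 × 17 = 102
M1 = 17, M2 = 6
y1 = 17^(-1) mod 6 = 5
y2 = 6^(-1) mod 17 = 3
x = (0×17×5 + 2×6×3) mod 102 = 36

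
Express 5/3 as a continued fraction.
[1; 1, 2]

Euclidean algorithm steps:
5 = 1 × 3 + 2
3 = 1 × 2 + 1
2 = 2 × 1 + 0
Continued fraction: [1; 1, 2]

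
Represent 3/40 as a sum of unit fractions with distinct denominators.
1/14 + 1/280

Greedy algorithm:
3/40: ceiling(40/3) = 14, use 1/14
1/280: ceiling(280/1) = 280, use 1/280
Result: 3/40 = 1/14 + 1/280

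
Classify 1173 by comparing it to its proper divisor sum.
deficient

Proper divisors of 1173: sum = 1 + 3 + 17 + 23 + 51 + 69 + 391 = 555
Since 555 < 1173, 1173 is deficient.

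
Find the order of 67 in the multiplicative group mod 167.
166

167 is prime, so ord(67) divides φ(167) = 166.
Divisors of 166: 1, 2, 83, 166.
Repeated squaring: 67^1 ≡ 67, 67^2 ≡ 147, 67^4 ≡ 66, 67^8 ≡ 14, 67^16 ≡ 29, 67^32 ≡ 6, 67^64 ≡ 36, 67^128 ≡ 127 (mod 167).
Test 67^d mod 167 for each divisor d in increasing order:
67^1 ≡ 67
67^2 ≡ 147
67^83 = 67^64·67^16·67^2·67^1 ≡ 166
67^166 = 67^128·67^32·67^4·67^2 ≡ 1  ← first divisor giving 1
The order is 166.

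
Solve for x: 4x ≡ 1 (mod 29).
22

gcd(4, 29) = 1, so the inverse exists.
Extended Euclidean algorithm on (29, 4):
29 = 7 × 4 + 1  ⟹  1 = (1)·29 + (-7)·4
So (-7)·4 ≡ 1 (mod 29), i.e. 4^(-1) ≡ -7 ≡ 22 (mod 29).
Check: 4 × 22 = 88 ≡ 1 (mod 29)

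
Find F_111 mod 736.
610

Matrix identity: Q^n = [[F_(n+1), F_n], [F_n, F_(n-1)]] with Q = [[1,1],[1,0]].
n = 111 = 1101111₂. Square-and-multiply, entries mod 736:
Q^1 = [[1,1],[1,0]]
Q^3 = (Q^1)²·Q = [[3,2],[2,1]]
Q^6 = (Q^3)² = [[13,8],[8,5]]
Q^13 = (Q^6)²·Q = [[377,233],[233,144]]
Q^27 = (Q^13)²·Q = [[595,642],[642,689]]
Q^55 = (Q^27)²·Q = [[21,13],[13,8]]
Q^111 = (Q^55)²·Q = [[251,610],[610,377]]
F_111 mod 736 = Q^111[0][1] = 610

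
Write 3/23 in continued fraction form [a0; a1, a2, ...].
[0; 7, 1, 2]

Euclidean algorithm steps:
3 = 0 × 23 + 3
23 = 7 × 3 + 2
3 = 1 × 2 + 1
2 = 2 × 1 + 0
Continued fraction: [0; 7, 1, 2]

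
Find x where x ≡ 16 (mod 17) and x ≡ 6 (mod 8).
118

Using Chinese Remainder Theorem:
M = 17 × 8 = 136
M1 = 8, M2 = 17
y1 = 8^(-1) mod 17 = 15
y2 = 17^(-1) mod 8 = 1
x = (16×8×15 + 6×17×1) mod 136 = 118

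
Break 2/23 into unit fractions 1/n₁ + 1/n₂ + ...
1/12 + 1/276

Greedy algorithm:
2/23: ceiling(23/2) = 12, use 1/12
1/276: ceiling(276/1) = 276, use 1/276
Result: 2/23 = 1/12 + 1/276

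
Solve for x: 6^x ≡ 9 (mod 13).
4

Baby-step giant-step with step n = ⌈√13⌉ = 4.
Baby steps 6^j mod 13 (j:value) for j=0..3: 0:1, 1:6, 2:10, 3:8.
Giant-step multiplier: 6^(-4) ≡ 6^(12-4) = 6^8 ≡ 3 (mod 13).
Giant steps γ_i = 9·3^i mod 13: γ_0=9, γ_1=1 (in table at j=0).
x = i·n + j = 1·4 + 0 = 4.
Check: 6^4 ≡ 9 (mod 13).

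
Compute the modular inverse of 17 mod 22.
13

gcd(17, 22) = 1, so the inverse exists.
Extended Euclidean algorithm on (22, 17):
22 = 1 × 17 + 5  ⟹  5 = (1)·22 + (-1)·17
17 = 3 × 5 + 2  ⟹  2 = (-3)·22 + (4)·17
5 = 2 × 2 + 1  ⟹  1 = (7)·22 + (-9)·17
So (-9)·17 ≡ 1 (mod 22), i.e. 17^(-1) ≡ -9 ≡ 13 (mod 22).
Check: 17 × 13 = 221 ≡ 1 (mod 22)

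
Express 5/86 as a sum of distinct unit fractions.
1/18 + 1/387

Greedy algorithm:
5/86: ceiling(86/5) = 18, use 1/18
1/387: ceiling(387/1) = 387, use 1/387
Result: 5/86 = 1/18 + 1/387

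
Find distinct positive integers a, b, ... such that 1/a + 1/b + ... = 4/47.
1/12 + 1/564

Greedy algorithm:
4/47: ceiling(47/4) = 12, use 1/12
1/564: ceiling(564/1) = 564, use 1/564
Result: 4/47 = 1/12 + 1/564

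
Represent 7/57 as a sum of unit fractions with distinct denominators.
1/9 + 1/86 + 1/14706

Greedy algorithm:
7/57: ceiling(57/7) = 9, use 1/9
2/171: ceiling(171/2) = 86, use 1/86
1/14706: ceiling(14706/1) = 14706, use 1/14706
Result: 7/57 = 1/9 + 1/86 + 1/14706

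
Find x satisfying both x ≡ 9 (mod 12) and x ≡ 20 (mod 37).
57

Using Chinese Remainder Theorem:
M = 12 × 37 = 444
M1 = 37, M2 = 12
y1 = 37^(-1) mod 12 = 1
y2 = 12^(-1) mod 37 = 34
x = (9×37×1 + 20×12×34) mod 444 = 57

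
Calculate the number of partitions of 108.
483502844

p(n) counts ways to write n as a sum of positive integers (order ignored).
Euler's pentagonal recurrence: p(k) = p(k-1) + p(k-2) - p(k-5) - p(k-7) + p(k-12) + p(k-15) - ... (offsets j(3j∓1)/2, signs ++--, p(0)=1, p(<0)=0).
DP table for k = 0..107: p(0)=1, p(1)=1, p(2)=2, p(3)=3, p(4)=5, p(5)=7, p(6)=11, p(7)=15, p(8)=22, p(9)=30, p(10)=42, p(11)=56, p(12)=77, p(13)=101, p(14)=135, p(15)=176, p(16)=231, p(17)=297, p(18)=385, p(19)=490, p(20)=627, p(21)=792, p(22)=1002, p(23)=1255, p(24)=1575, p(25)=1958, p(26)=2436, p(27)=3010, p(28)=3718, p(29)=4565, p(30)=5604, p(31)=6842, p(32)=8349, p(33)=10143, p(34)=12310, p(35)=14883, p(36)=17977, p(37)=21637, p(38)=26015, p(39)=31185, p(40)=37338, p(41)=44583, p(42)=53174, p(43)=63261, p(44)=75175, p(45)=89134, p(46)=105558, p(47)=124754, p(48)=147273, p(49)=173525, p(50)=204226, p(51)=239943, p(52)=281589, p(53)=329931, p(54)=386155, p(55)=451276, p(56)=526823, p(57)=614154, p(58)=715220, p(59)=831820, p(60)=966467, p(61)=1121505, p(62)=1300156, p(63)=1505499, p(64)=1741630, p(65)=2012558, p(66)=2323520, p(67)=2679689, p(68)=3087735, p(69)=3554345, p(70)=4087968, p(71)=4697205, p(72)=5392783, p(73)=6185689, p(74)=7089500, p(75)=8118264, p(76)=9289091, p(77)=10619863, p(78)=12132164, p(79)=13848650, p(80)=15796476, p(81)=18004327, p(82)=20506255, p(83)=23338469, p(84)=26543660, p(85)=30167357, p(86)=34262962, p(87)=38887673, p(88)=44108109, p(89)=49995925, p(90)=56634173, p(91)=64112359, p(92)=72533807, p(93)=82010177, p(94)=92669720, p(95)=104651419, p(96)=118114304, p(97)=133230930, p(98)=150198136, p(99)=169229875, p(100)=190569292, p(101)=214481126, p(102)=241265379, p(103)=271248950, p(104)=304801365, p(105)=342325709, p(106)=384276336, p(107)=431149389.
Final step: p(108) = p(107) + p(106) - p(103) - p(101) + p(96) + p(93) - p(86) - p(82) + p(73) + p(68) - p(57) - p(51) + p(38) + p(31) - p(16) - p(8)
= 431149389 + 384276336 - 271248950 - 214481126 + 118114304 + 82010177 - 34262962 - 20506255 + 6185689 + 3087735 - 614154 - 239943 + 26015 + 6842 - 231 - 22
= 483502844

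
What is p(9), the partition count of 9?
30

p(n) counts ways to write n as a sum of positive integers (order ignored).
Examples: 9; 8 + 1; 7 + 2; 7 + 1 + 1; 6 + 3; ... (30 total)
p(9) = 30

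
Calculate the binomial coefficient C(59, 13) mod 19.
0

Using Lucas' theorem:
Write n=59 and k=13 in base 19:
n in base 19: [3, 2]
k in base 19: [0, 13]
C(59,13) mod 19 = ∏ C(n_i, k_i) mod 19
Digit binomials (mod 19): C(3,0) = 1; C(2,13) = 0 (k_i > n_i)
Product: 1 × 0 = 0 ≡ 0 (mod 19)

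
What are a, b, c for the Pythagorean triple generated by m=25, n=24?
(49, 1200, 1201)

Euclid's formula: a = m² - n², b = 2mn, c = m² + n²
m = 25, n = 24
a = 25² - 24² = 625 - 576 = 49
b = 2 × 25 × 24 = 1200
c = 25² + 24² = 625 + 576 = 1201
Verification: 49² + 1200² = 2401 + 1440000 = 1442401 = 1201² ✓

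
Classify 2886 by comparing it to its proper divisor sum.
abundant

Proper divisors of 2886: sum = 1 + 2 + 3 + 6 + 13 + 26 + 37 + 39 + 74 + 78 + 111 + 222 + 481 + 962 + 1443 = 3498
Since 3498 > 2886, 2886 is abundant.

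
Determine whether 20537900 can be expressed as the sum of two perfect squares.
Not possible

Factorization: 20537900 = 2^2 × 5^2 × 59^3
By Fermat: n is sum of two squares iff every prime p ≡ 3 (mod 4) appears to even power.
Prime(s) ≡ 3 (mod 4) with odd exponent: [(59, 3)]
Therefore 20537900 cannot be expressed as a² + b².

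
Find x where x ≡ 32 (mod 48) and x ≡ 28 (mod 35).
1568

Using Chinese Remainder Theorem:
M = 48 × 35 = 1680
M1 = 35, M2 = 48
y1 = 35^(-1) mod 48 = 11
y2 = 48^(-1) mod 35 = 27
x = (32×35×11 + 28×48×27) mod 1680 = 1568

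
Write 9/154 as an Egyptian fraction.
1/18 + 1/347 + 1/240471

Greedy algorithm:
9/154: ceiling(154/9) = 18, use 1/18
2/693: ceiling(693/2) = 347, use 1/347
1/240471: ceiling(240471/1) = 240471, use 1/240471
Result: 9/154 = 1/18 + 1/347 + 1/240471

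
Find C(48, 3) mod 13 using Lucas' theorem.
6

Using Lucas' theorem:
Write n=48 and k=3 in base 13:
n in base 13: [3, 9]
k in base 13: [0, 3]
C(48,3) mod 13 = ∏ C(n_i, k_i) mod 13
Digit binomials (mod 13): C(3,0) = 1; C(9,3) = 84 ≡ 6
Product: 1 × 6 = 6 ≡ 6 (mod 13)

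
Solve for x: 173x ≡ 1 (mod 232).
173

gcd(173, 232) = 1, so the inverse exists.
Extended Euclidean algorithm on (232, 173):
232 = 1 × 173 + 59  ⟹  59 = (1)·232 + (-1)·173
173 = 2 × 59 + 55  ⟹  55 = (-2)·232 + (3)·173
59 = 1 × 55 + 4  ⟹  4 = (3)·232 + (-4)·173
55 = 13 × 4 + 3  ⟹  3 = (-41)·232 + (55)·173
4 = 1 × 3 + 1  ⟹  1 = (44)·232 + (-59)·173
So (-59)·173 ≡ 1 (mod 232), i.e. 173^(-1) ≡ -59 ≡ 173 (mod 232).
Check: 173 × 173 = 29929 ≡ 1 (mod 232)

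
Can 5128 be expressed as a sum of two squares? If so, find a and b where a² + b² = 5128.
42² + 58² (a=42, b=58)

Factorization: 5128 = 2^3 × 641
By Fermat: n is sum of two squares iff every prime p ≡ 3 (mod 4) appears to even power.
All primes ≡ 3 (mod 4) appear to even power.
Search a = 0, 1, 2, … for 5128 - a² a perfect square: first hit at a = 42: 5128 - 1764 = 3364 = 58².
5128 = 42² + 58² = 1764 + 3364 ✓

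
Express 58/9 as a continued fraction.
[6; 2, 4]

Euclidean algorithm steps:
58 = 6 × 9 + 4
9 = 2 × 4 + 1
4 = 4 × 1 + 0
Continued fraction: [6; 2, 4]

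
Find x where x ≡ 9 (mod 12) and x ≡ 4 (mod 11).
81

Using Chinese Remainder Theorem:
M = 12 × 11 = 132
M1 = 11, M2 = 12
y1 = 11^(-1) mod 12 = 11
y2 = 12^(-1) mod 11 = 1
x = (9×11×11 + 4×12×1) mod 132 = 81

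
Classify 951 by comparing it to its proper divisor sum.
deficient

Proper divisors of 951: sum = 1 + 3 + 317 = 321
Since 321 < 951, 951 is deficient.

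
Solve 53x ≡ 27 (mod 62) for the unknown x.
x ≡ 59 (mod 62)

gcd(53, 62) = 1, which divides 27, so solutions exist.
Find 53^(-1) mod 62 by the extended Euclidean algorithm:
62 = 1 × 53 + 9  ⟹  9 = (1)·62 + (-1)·53
53 = 5 × 9 + 8  ⟹  8 = (-5)·62 + (6)·53
9 = 1 × 8 + 1  ⟹  1 = (6)·62 + (-7)·53
So (-7)·53 ≡ 1 (mod 62), i.e. 53^(-1) ≡ -7 ≡ 55 (mod 62).
x ≡ 55 × 27 = 1485 ≡ 59 (mod 62).
Check: 53 × 59 = 3127 ≡ 27 (mod 62).
Unique solution: x ≡ 59 (mod 62)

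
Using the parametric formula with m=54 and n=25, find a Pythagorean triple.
(2291, 2700, 3541)

Euclid's formula: a = m² - n², b = 2mn, c = m² + n²
m = 54, n = 25
a = 54² - 25² = 2916 - 625 = 2291
b = 2 × 54 × 25 = 2700
c = 54² + 25² = 2916 + 625 = 3541
Verification: 2291² + 2700² = 5248681 + 7290000 = 12538681 = 3541² ✓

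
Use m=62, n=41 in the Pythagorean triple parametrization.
(2163, 5084, 5525)

Euclid's formula: a = m² - n², b = 2mn, c = m² + n²
m = 62, n = 41
a = 62² - 41² = 3844 - 1681 = 2163
b = 2 × 62 × 41 = 5084
c = 62² + 41² = 3844 + 1681 = 5525
Verification: 2163² + 5084² = 4678569 + 25847056 = 30525625 = 5525² ✓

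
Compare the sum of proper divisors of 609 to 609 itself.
deficient

Proper divisors of 609: sum = 1 + 3 + 7 + 21 + 29 + 87 + 203 = 351
Since 351 < 609, 609 is deficient.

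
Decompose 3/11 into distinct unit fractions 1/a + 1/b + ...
1/4 + 1/44

Greedy algorithm:
3/11: ceiling(11/3) = 4, use 1/4
1/44: ceiling(44/1) = 44, use 1/44
Result: 3/11 = 1/4 + 1/44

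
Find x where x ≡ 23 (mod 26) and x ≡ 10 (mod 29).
387

Using Chinese Remainder Theorem:
M = 26 × 29 = 754
M1 = 29, M2 = 26
y1 = 29^(-1) mod 26 = 9
y2 = 26^(-1) mod 29 = 19
x = (23×29×9 + 10×26×19) mod 754 = 387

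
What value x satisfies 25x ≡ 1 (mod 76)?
73

gcd(25, 76) = 1, so the inverse exists.
Extended Euclidean algorithm on (76, 25):
76 = 3 × 25 + 1  ⟹  1 = (1)·76 + (-3)·25
So (-3)·25 ≡ 1 (mod 76), i.e. 25^(-1) ≡ -3 ≡ 73 (mod 76).
Check: 25 × 73 = 1825 ≡ 1 (mod 76)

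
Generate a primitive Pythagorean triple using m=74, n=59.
(1995, 8732, 8957)

Euclid's formula: a = m² - n², b = 2mn, c = m² + n²
m = 74, n = 59
a = 74² - 59² = 5476 - 3481 = 1995
b = 2 × 74 × 59 = 8732
c = 74² + 59² = 5476 + 3481 = 8957
Verification: 1995² + 8732² = 3980025 + 76247824 = 80227849 = 8957² ✓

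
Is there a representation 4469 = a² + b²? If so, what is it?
25² + 62² (a=25, b=62)

Factorization: 4469 = 41 × 109
By Fermat: n is sum of two squares iff every prime p ≡ 3 (mod 4) appears to even power.
All primes ≡ 3 (mod 4) appear to even power.
Search a = 0, 1, 2, … for 4469 - a² a perfect square: first hit at a = 25: 4469 - 625 = 3844 = 62².
4469 = 25² + 62² = 625 + 3844 ✓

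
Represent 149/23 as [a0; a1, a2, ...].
[6; 2, 11]

Euclidean algorithm steps:
149 = 6 × 23 + 11
23 = 2 × 11 + 1
11 = 11 × 1 + 0
Continued fraction: [6; 2, 11]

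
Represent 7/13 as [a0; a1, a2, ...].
[0; 1, 1, 6]

Euclidean algorithm steps:
7 = 0 × 13 + 7
13 = 1 × 7 + 6
7 = 1 × 6 + 1
6 = 6 × 1 + 0
Continued fraction: [0; 1, 1, 6]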